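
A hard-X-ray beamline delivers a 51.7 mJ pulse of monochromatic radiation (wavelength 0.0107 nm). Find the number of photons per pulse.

2.78 × 10^12 photons

Per-photon energy: E = 1.856 × 10^-14 J (from wavelength = 0.0107 nm).
N = E_total / E_photon = 0.0517 J / 1.856 × 10^-14 J = 2.78 × 10^12.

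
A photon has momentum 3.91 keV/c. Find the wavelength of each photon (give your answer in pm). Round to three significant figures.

317 pm

(h = 6.62607015 × 10^-34 J·s, c = 2.99792458 × 10^8 m/s, 1 eV = 1.602176634 × 10^-19 J.)
In SI units: p = 3.91 keV/c = 2.0896 × 10^-24 kg·m/s.
Since λ = h/p for a photon, λ = 3.171 × 10^-10 m.
Converting to pm: λ = 317.1 pm ≈ 317 pm.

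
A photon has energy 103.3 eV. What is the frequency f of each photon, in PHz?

(h = 6.62607015 × 10^-34 J·s, 1 eV = 1.602176634 × 10^-19 J.)
Convert to SI: E = 103.3 eV = 1.6550 × 10^-17 J.
For a photon f = E/h, so f = 2.498 × 10^16 Hz.
Converting to PHz: f = 24.98 PHz ≈ 25.0 PHz.

25.0 PHz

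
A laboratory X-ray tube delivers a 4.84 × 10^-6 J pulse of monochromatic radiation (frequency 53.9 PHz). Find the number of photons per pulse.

1.36 × 10^11 photons

Per-photon energy: E = 3.571 × 10^-17 J (from frequency = 53.9 PHz).
N = E_total / E_photon = 4.84 × 10^-6 J / 3.571 × 10^-17 J = 1.36 × 10^11.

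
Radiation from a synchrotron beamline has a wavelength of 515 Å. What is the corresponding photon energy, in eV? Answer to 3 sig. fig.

24.1 eV

Use h = 6.62607015 × 10^-34 J·s, c = 2.99792458 × 10^8 m/s, 1 eV = 1.602176634 × 10^-19 J.
Convert to SI: λ = 515 Å = 5.15 × 10^-8 m.
For a photon E = hc/λ, so E = 3.857 × 10^-18 J.
Converting to eV: E = 24.07 eV ≈ 24.1 eV.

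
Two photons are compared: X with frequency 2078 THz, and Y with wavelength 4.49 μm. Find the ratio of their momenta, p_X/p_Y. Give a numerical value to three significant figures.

p_X = 4.593 × 10^-27 kg·m/s (from frequency = 2078 THz, via p = hf/c).
p_Y = 1.476 × 10^-28 kg·m/s (from wavelength = 4.49 μm, via p = h/λ).
Ratio = 4.593 × 10^-27 / 1.476 × 10^-28 = 31.1.

31.1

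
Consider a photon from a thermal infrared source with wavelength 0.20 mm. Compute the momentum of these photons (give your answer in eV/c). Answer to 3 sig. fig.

Take h = 6.62607015e-34 J·s, c = 2.99792458e8 m/s, 1 eV = 1.602176634e-19 J.
First convert: λ = 0.20 mm = 2.0e-4 m.
Since p = h/λ for a photon, p = 3.313e-30 kg·m/s.
Converting to eV/c: p = 0.006199 eV/c ≈ 6.20e-3 eV/c.

6.20e-3 eV/c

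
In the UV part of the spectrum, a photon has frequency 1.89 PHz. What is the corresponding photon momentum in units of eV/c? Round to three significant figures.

7.82 eV/c

Take h = 6.62607015e-34 J·s, c = 2.99792458e8 m/s, 1 eV = 1.602176634e-19 J.
In SI units: f = 1.89 PHz = 1.89e15 Hz.
Apply p = hf/c: p = 4.177e-27 kg·m/s.
Converting to eV/c: p = 7.816 eV/c ≈ 7.82 eV/c.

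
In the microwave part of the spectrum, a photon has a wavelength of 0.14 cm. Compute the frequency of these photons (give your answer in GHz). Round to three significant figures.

First convert: λ = 0.14 cm = 0.0014 m.
The photon relation is f = c/λ, giving f = 2.141 × 10^11 Hz.
Converting to GHz: f = 214.1 GHz ≈ 214 GHz.

214 GHz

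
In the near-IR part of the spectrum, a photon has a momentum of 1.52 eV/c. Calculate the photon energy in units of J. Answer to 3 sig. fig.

2.44·10^-19 J

First convert: p = 1.52 eV/c = 8.1233·10^-28 kg·m/s.
Apply E = pc: E = 2.435·10^-19 J.
So E ≈ 2.44·10^-19 J.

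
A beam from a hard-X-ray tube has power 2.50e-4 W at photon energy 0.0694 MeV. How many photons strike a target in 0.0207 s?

4.65e8 photons

Total energy: E_total = P·t = 2.50e-4 × 0.0207 = 5.175e-6 J.
Per-photon energy: E = 1.112e-14 J.
N = E_total / E_photon = 4.65e8.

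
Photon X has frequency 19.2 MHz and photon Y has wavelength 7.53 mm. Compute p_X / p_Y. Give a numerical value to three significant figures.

p_X = 4.244e-35 kg·m/s (from frequency = 19.2 MHz, via p = hf/c).
p_Y = 8.800e-32 kg·m/s (from wavelength = 7.53 mm, via p = h/λ).
Ratio = 4.244e-35 / 8.800e-32 = 4.82e-4.

4.82e-4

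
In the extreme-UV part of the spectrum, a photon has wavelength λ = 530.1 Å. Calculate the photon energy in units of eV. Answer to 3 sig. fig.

Use h = 6.62607015e-34 J·s, c = 2.99792458e8 m/s, 1 eV = 1.602176634e-19 J.
First convert: λ = 530.1 Å = 5.301e-8 m.
Apply E = hc/λ: E = 3.747e-18 J.
Converting to eV: E = 23.39 eV ≈ 23.4 eV.

23.4 eV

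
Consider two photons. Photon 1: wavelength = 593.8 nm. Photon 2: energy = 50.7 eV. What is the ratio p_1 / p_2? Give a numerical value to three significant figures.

p_1 = 1.116e-27 kg·m/s (from wavelength = 593.8 nm, via p = h/λ).
p_2 = 2.710e-26 kg·m/s (from energy = 50.7 eV, via p = E/c).
Ratio = 1.116e-27 / 2.710e-26 = 0.0412.

0.0412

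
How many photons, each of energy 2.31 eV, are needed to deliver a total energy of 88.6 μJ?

Per-photon energy: E = 3.701 × 10^-19 J (from energy = 2.31 eV).
N = E_total / E_photon = 8.86 × 10^-5 J / 3.701 × 10^-19 J = 2.39 × 10^14.

2.39 × 10^14 photons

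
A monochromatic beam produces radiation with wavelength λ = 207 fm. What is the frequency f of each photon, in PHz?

1.45e6 PHz

First convert: λ = 207 fm = 2.07e-13 m.
For a photon f = c/λ, so f = 1.448e21 Hz.
Converting to PHz: f = 1.448e6 PHz ≈ 1.45e6 PHz.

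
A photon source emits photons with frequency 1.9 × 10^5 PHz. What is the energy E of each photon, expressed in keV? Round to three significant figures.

Use h = 6.62607015 × 10^-34 J·s, 1 eV = 1.602176634 × 10^-19 J.
Convert to SI: f = 1.9 × 10^5 PHz = 1.9 × 10^20 Hz.
The photon relation is E = hf, giving E = 1.259 × 10^-13 J.
Converting to keV: E = 785.8 keV ≈ 786 keV.

786 keV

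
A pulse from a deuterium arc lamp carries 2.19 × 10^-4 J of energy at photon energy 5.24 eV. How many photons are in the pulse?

2.61 × 10^14 photons

Per-photon energy: E = 8.395 × 10^-19 J (from energy = 5.24 eV).
N = E_total / E_photon = 2.19 × 10^-4 J / 8.395 × 10^-19 J = 2.61 × 10^14.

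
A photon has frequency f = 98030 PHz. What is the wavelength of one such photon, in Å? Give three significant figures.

Use c = 2.99792458 × 10^8 m/s.
First convert: f = 98030 PHz = 9.803 × 10^19 Hz.
Apply λ = c/f: λ = 3.058 × 10^-12 m.
Converting to Å: λ = 0.03058 Å ≈ 0.0306 Å.

0.0306 Å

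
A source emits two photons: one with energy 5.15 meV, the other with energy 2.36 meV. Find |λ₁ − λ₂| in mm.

0.285 mm

Using λ = hc/E: λ₁ = 2.407e-4 m, λ₂ = 5.254e-4 m.
|Δλ| = |2.407e-4 − 5.254e-4| = 2.85e-4 m = 0.285 mm.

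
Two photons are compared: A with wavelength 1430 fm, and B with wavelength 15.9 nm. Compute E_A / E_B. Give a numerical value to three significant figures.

1.11 × 10^4

E_A = 1.389 × 10^-13 J (from wavelength = 1430 fm, via E = hc/λ).
E_B = 1.249 × 10^-17 J (from wavelength = 15.9 nm, via E = hc/λ).
Ratio = 1.389 × 10^-13 / 1.249 × 10^-17 = 1.11 × 10^4.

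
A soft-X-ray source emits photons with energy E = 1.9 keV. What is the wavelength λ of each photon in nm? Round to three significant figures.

First convert: E = 1.9 keV = 3.0441 × 10^-16 J.
Apply λ = hc/E: λ = 6.525 × 10^-10 m.
Converting to nm: λ = 0.6525 nm ≈ 0.653 nm.

0.653 nm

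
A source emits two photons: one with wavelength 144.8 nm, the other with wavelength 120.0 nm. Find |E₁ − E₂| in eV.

1.77 eV

Using E = hc/λ: E₁ = 1.3719 × 10^-18 J, E₂ = 1.6554 × 10^-18 J.
|ΔE| = |1.3719 × 10^-18 − 1.6554 × 10^-18| = 2.84 × 10^-19 J = 1.77 eV.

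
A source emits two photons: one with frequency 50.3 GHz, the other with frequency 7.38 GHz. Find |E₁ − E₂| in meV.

0.178 meV

Using E = hf: E₁ = 3.333 × 10^-23 J, E₂ = 4.890 × 10^-24 J.
|ΔE| = |3.333 × 10^-23 − 4.890 × 10^-24| = 2.84 × 10^-23 J = 0.178 meV.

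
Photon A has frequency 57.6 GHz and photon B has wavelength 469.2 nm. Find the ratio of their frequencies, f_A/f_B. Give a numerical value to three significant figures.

f_A = 5.760·10^10 Hz (from frequency = 57.6 GHz, via f given directly).
f_B = 6.389·10^14 Hz (from wavelength = 469.2 nm, via f = c/λ).
Ratio = 5.760·10^10 / 6.389·10^14 = 9.01·10^-5.

9.01·10^-5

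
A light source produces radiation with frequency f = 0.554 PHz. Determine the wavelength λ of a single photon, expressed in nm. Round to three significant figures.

541 nm

Use c = 2.99792458 × 10^8 m/s.
First convert: f = 0.554 PHz = 5.54 × 10^14 Hz.
For a photon λ = c/f, so λ = 5.411 × 10^-7 m.
Converting to nm: λ = 541.1 nm ≈ 541 nm.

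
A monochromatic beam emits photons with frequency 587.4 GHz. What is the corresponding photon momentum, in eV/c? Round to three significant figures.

2.43e-3 eV/c

(h = 6.62607015e-34 J·s, c = 2.99792458e8 m/s, 1 eV = 1.602176634e-19 J.)
Convert to SI: f = 587.4 GHz = 5.874e11 Hz.
Since p = hf/c for a photon, p = 1.298e-30 kg·m/s.
Converting to eV/c: p = 0.002429 eV/c ≈ 2.43e-3 eV/c.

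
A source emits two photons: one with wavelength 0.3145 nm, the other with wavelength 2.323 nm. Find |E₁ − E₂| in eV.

3410 eV

Using E = hc/λ: E₁ = 6.3162e-16 J, E₂ = 8.5512e-17 J.
|ΔE| = |6.3162e-16 − 8.5512e-17| = 5.46e-16 J = 3410 eV.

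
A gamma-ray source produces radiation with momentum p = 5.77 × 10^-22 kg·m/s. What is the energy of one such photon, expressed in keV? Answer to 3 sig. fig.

Take c = 2.99792458 × 10^8 m/s, 1 eV = 1.602176634 × 10^-19 J.
The photon relation is E = pc, giving E = 1.730 × 10^-13 J.
Converting to keV: E = 1080 keV ≈ 1080 keV.

1080 keV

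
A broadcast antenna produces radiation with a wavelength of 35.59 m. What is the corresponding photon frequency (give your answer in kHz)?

8420 kHz

(c = 2.99792458 × 10^8 m/s.)
Since f = c/λ for a photon, f = 8.424 × 10^6 Hz.
Converting to kHz: f = 8424 kHz ≈ 8420 kHz.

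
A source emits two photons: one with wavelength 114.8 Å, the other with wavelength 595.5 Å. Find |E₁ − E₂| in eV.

Using E = hc/λ: E₁ = 1.7304e-17 J, E₂ = 3.3358e-18 J.
|ΔE| = |1.7304e-17 − 3.3358e-18| = 1.40e-17 J = 87.2 eV.

87.2 eV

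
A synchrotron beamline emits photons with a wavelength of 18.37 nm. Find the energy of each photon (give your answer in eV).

67.5 eV

Take h = 6.62607015 × 10^-34 J·s, c = 2.99792458 × 10^8 m/s, 1 eV = 1.602176634 × 10^-19 J.
In SI units: λ = 18.37 nm = 1.837 × 10^-8 m.
For a photon E = hc/λ, so E = 1.081 × 10^-17 J.
Converting to eV: E = 67.49 eV ≈ 67.5 eV.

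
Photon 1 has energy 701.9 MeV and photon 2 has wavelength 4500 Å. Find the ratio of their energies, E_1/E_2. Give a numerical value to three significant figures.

E_1 = 1.125e-10 J (from energy = 701.9 MeV, via E given directly).
E_2 = 4.414e-19 J (from wavelength = 4500 Å, via E = hc/λ).
Ratio = 1.125e-10 / 4.414e-19 = 2.55e8.

2.55e8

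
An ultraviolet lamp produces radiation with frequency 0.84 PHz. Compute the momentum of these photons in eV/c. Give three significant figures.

Take h = 6.62607015 × 10^-34 J·s, c = 2.99792458 × 10^8 m/s, 1 eV = 1.602176634 × 10^-19 J.
First convert: f = 0.84 PHz = 8.4 × 10^14 Hz.
Since p = hf/c for a photon, p = 1.857 × 10^-27 kg·m/s.
Converting to eV/c: p = 3.474 eV/c ≈ 3.47 eV/c.

3.47 eV/c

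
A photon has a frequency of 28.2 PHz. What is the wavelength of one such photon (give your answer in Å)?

First convert: f = 28.2 PHz = 2.82e16 Hz.
Apply λ = c/f: λ = 1.063e-8 m.
Converting to Å: λ = 106.3 Å ≈ 106 Å.

106 Å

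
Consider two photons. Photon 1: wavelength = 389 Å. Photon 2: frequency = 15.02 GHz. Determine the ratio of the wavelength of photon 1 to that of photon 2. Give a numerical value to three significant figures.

λ_1 = 3.890e-8 m (from wavelength = 389 Å, via λ given directly).
λ_2 = 0.01996 m (from frequency = 15.02 GHz, via λ = c/f).
Ratio = 3.890e-8 / 0.01996 = 1.95e-6.

1.95e-6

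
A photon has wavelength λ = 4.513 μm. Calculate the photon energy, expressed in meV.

275 meV

(h = 6.62607015 × 10^-34 J·s, c = 2.99792458 × 10^8 m/s, 1 eV = 1.602176634 × 10^-19 J.)
Convert to SI: λ = 4.513 μm = 4.513 × 10^-6 m.
The photon relation is E = hc/λ, giving E = 4.402 × 10^-20 J.
Converting to meV: E = 274.7 meV ≈ 275 meV.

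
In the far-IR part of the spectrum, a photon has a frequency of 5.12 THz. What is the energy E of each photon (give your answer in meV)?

21.2 meV

Take h = 6.62607015 × 10^-34 J·s, 1 eV = 1.602176634 × 10^-19 J.
First convert: f = 5.12 THz = 5.12 × 10^12 Hz.
The photon relation is E = hf, giving E = 3.393 × 10^-21 J.
Converting to meV: E = 21.17 meV ≈ 21.2 meV.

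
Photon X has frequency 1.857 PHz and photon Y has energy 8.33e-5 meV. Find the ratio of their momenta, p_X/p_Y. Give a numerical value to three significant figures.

p_X = 4.104e-27 kg·m/s (from frequency = 1.857 PHz, via p = hf/c).
p_Y = 4.452e-35 kg·m/s (from energy = 8.33e-5 meV, via p = E/c).
Ratio = 4.104e-27 / 4.452e-35 = 9.22e7.

9.22e7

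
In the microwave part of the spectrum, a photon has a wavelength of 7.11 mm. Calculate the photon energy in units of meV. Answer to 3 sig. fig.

In SI units: λ = 7.11 mm = 0.00711 m.
For a photon E = hc/λ, so E = 2.794·10^-23 J.
Converting to meV: E = 0.1744 meV ≈ 0.174 meV.

0.174 meV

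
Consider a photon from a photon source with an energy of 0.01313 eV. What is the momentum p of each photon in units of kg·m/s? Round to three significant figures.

First convert: E = 0.01313 eV = 2.1037e-21 J.
For a photon p = E/c, so p = 7.017e-30 kg·m/s.
So p ≈ 7.02e-30 kg·m/s.

7.02e-30 kg·m/s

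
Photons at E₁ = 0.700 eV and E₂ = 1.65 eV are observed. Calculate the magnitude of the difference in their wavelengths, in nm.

Using λ = hc/E: λ₁ = 1.771e-6 m, λ₂ = 7.514e-7 m.
|Δλ| = |1.771e-6 − 7.514e-7| = 1.02e-6 m = 1020 nm.

1020 nm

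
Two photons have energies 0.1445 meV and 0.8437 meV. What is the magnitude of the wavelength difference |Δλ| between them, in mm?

7.11 mm

Using λ = hc/E: λ₁ = 0.0085802 m, λ₂ = 0.0014695 m.
|Δλ| = |0.0085802 − 0.0014695| = 0.00711 m = 7.11 mm.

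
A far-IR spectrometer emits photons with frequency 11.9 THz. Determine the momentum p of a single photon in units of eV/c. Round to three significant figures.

0.0492 eV/c

First convert: f = 11.9 THz = 1.19 × 10^13 Hz.
Since p = hf/c for a photon, p = 2.630 × 10^-29 kg·m/s.
Converting to eV/c: p = 0.04921 eV/c ≈ 0.0492 eV/c.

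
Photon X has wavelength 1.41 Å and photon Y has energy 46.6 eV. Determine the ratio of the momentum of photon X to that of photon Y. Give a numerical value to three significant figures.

p_X = 4.699 × 10^-24 kg·m/s (from wavelength = 1.41 Å, via p = h/λ).
p_Y = 2.490 × 10^-26 kg·m/s (from energy = 46.6 eV, via p = E/c).
Ratio = 4.699 × 10^-24 / 2.490 × 10^-26 = 189.

189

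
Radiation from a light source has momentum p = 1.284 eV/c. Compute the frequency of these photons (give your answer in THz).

(h = 6.62607015e-34 J·s, c = 2.99792458e8 m/s, 1 eV = 1.602176634e-19 J.)
Convert to SI: p = 1.284 eV/c = 6.8621e-28 kg·m/s.
For a photon f = pc/h, so f = 3.105e14 Hz.
Converting to THz: f = 310.5 THz ≈ 310 THz.

310 THz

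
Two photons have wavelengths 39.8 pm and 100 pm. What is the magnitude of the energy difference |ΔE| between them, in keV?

18.8 keV

Using E = hc/λ: E₁ = 4.991 × 10^-15 J, E₂ = 1.986 × 10^-15 J.
|ΔE| = |4.991 × 10^-15 − 1.986 × 10^-15| = 3.00 × 10^-15 J = 18.8 keV.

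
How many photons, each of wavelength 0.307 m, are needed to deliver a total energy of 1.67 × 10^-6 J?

2.58 × 10^18 photons

Per-photon energy: E = 6.471 × 10^-25 J (from wavelength = 0.307 m).
N = E_total / E_photon = 1.67 × 10^-6 J / 6.471 × 10^-25 J = 2.58 × 10^18.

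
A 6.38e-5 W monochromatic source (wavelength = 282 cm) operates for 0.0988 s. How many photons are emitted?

Total energy: E_total = P·t = 6.38e-5 × 0.0988 = 6.303e-6 J.
Per-photon energy: E = 7.044e-26 J.
N = E_total / E_photon = 8.95e19.

8.95e19 photons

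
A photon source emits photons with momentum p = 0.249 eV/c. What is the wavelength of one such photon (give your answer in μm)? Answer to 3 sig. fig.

Take h = 6.62607015e-34 J·s, c = 2.99792458e8 m/s, 1 eV = 1.602176634e-19 J.
First convert: p = 0.249 eV/c = 1.3307e-28 kg·m/s.
For a photon λ = h/p, so λ = 4.979e-6 m.
Converting to μm: λ = 4.979 μm ≈ 4.98 μm.

4.98 μm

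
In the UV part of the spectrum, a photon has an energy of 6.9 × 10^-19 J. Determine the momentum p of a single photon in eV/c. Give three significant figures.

4.31 eV/c

For a photon p = E/c, so p = 2.302 × 10^-27 kg·m/s.
Converting to eV/c: p = 4.307 eV/c ≈ 4.31 eV/c.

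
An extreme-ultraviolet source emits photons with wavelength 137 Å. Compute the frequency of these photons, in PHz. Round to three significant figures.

(c = 2.99792458e8 m/s.)
Convert to SI: λ = 137 Å = 1.37e-8 m.
Since f = c/λ for a photon, f = 2.188e16 Hz.
Converting to PHz: f = 21.88 PHz ≈ 21.9 PHz.

21.9 PHz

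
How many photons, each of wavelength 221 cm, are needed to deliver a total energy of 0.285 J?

Per-photon energy: E = 8.988 × 10^-26 J (from wavelength = 221 cm).
N = E_total / E_photon = 0.285 J / 8.988 × 10^-26 J = 3.17 × 10^24.

3.17 × 10^24 photons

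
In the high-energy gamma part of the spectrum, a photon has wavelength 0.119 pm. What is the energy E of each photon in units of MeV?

10.4 MeV

(h = 6.62607015·10^-34 J·s, c = 2.99792458·10^8 m/s, 1 eV = 1.602176634·10^-19 J.)
In SI units: λ = 0.119 pm = 1.19·10^-13 m.
Apply E = hc/λ: E = 1.669·10^-12 J.
Converting to MeV: E = 10.42 MeV ≈ 10.4 MeV.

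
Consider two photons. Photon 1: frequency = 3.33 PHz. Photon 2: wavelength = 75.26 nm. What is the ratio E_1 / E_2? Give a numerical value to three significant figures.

0.836

E_1 = 2.206e-18 J (from frequency = 3.33 PHz, via E = hf).
E_2 = 2.639e-18 J (from wavelength = 75.26 nm, via E = hc/λ).
Ratio = 2.206e-18 / 2.639e-18 = 0.836.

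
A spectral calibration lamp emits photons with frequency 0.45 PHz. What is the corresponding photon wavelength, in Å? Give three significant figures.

In SI units: f = 0.45 PHz = 4.5e14 Hz.
Apply λ = c/f: λ = 6.662e-7 m.
Converting to Å: λ = 6662 Å ≈ 6660 Å.

6660 Å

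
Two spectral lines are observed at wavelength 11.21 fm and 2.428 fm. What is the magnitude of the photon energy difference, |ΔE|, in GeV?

Using E = hc/λ: E₁ = 1.7720e-11 J, E₂ = 8.1814e-11 J.
|ΔE| = |1.7720e-11 − 8.1814e-11| = 6.41e-11 J = 0.400 GeV.

0.400 GeV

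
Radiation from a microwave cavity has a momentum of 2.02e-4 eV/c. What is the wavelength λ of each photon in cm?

0.614 cm

(h = 6.62607015e-34 J·s, c = 2.99792458e8 m/s, 1 eV = 1.602176634e-19 J.)
In SI units: p = 2.02e-4 eV/c = 1.0795e-31 kg·m/s.
For a photon λ = h/p, so λ = 0.006138 m.
Converting to cm: λ = 0.6138 cm ≈ 0.614 cm.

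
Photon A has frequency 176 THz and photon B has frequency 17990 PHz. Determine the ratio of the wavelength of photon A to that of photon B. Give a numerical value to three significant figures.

λ_A = 1.703·10^-6 m (from frequency = 176 THz, via λ = c/f).
λ_B = 1.666·10^-11 m (from frequency = 17990 PHz, via λ = c/f).
Ratio = 1.703·10^-6 / 1.666·10^-11 = 1.02·10^5.

1.02·10^5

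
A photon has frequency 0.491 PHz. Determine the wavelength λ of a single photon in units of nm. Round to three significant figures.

611 nm

(c = 2.99792458e8 m/s.)
In SI units: f = 0.491 PHz = 4.91e14 Hz.
Apply λ = c/f: λ = 6.106e-7 m.
Converting to nm: λ = 610.6 nm ≈ 611 nm.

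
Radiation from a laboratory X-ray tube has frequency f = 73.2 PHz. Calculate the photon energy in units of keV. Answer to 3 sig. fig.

(h = 6.62607015 × 10^-34 J·s, 1 eV = 1.602176634 × 10^-19 J.)
Convert to SI: f = 73.2 PHz = 7.32 × 10^16 Hz.
The photon relation is E = hf, giving E = 4.850 × 10^-17 J.
Converting to keV: E = 0.3027 keV ≈ 0.303 keV.

0.303 keV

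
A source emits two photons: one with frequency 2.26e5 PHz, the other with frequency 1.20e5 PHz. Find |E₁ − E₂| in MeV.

0.438 MeV

Using E = hf: E₁ = 1.497e-13 J, E₂ = 7.951e-14 J.
|ΔE| = |1.497e-13 − 7.951e-14| = 7.02e-14 J = 0.438 MeV.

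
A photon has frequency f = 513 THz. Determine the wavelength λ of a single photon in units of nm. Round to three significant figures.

Take c = 2.99792458·10^8 m/s.
First convert: f = 513 THz = 5.13·10^14 Hz.
Apply λ = c/f: λ = 5.844·10^-7 m.
Converting to nm: λ = 584.4 nm ≈ 584 nm.

584 nm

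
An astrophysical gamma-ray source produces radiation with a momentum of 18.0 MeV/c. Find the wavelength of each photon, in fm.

68.9 fm

(h = 6.62607015 × 10^-34 J·s, c = 2.99792458 × 10^8 m/s, 1 eV = 1.602176634 × 10^-19 J.)
In SI units: p = 18.0 MeV/c = 9.6197 × 10^-21 kg·m/s.
The photon relation is λ = h/p, giving λ = 6.888 × 10^-14 m.
Converting to fm: λ = 68.88 fm ≈ 68.9 fm.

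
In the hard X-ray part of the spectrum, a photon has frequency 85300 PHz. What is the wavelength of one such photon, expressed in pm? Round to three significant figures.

3.51 pm

Convert to SI: f = 85300 PHz = 8.53 × 10^19 Hz.
The photon relation is λ = c/f, giving λ = 3.515 × 10^-12 m.
Converting to pm: λ = 3.515 pm ≈ 3.51 pm.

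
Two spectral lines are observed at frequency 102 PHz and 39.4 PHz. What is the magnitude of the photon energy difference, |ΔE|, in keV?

Using E = hf: E₁ = 6.759e-17 J, E₂ = 2.611e-17 J.
|ΔE| = |6.759e-17 − 2.611e-17| = 4.15e-17 J = 0.259 keV.

0.259 keV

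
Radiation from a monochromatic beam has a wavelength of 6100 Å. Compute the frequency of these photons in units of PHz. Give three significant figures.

0.491 PHz

First convert: λ = 6100 Å = 6.1 × 10^-7 m.
Since f = c/λ for a photon, f = 4.915 × 10^14 Hz.
Converting to PHz: f = 0.4915 PHz ≈ 0.491 PHz.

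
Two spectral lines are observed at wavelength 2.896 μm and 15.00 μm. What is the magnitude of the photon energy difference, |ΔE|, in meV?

345 meV

Using E = hc/λ: E₁ = 6.8593·10^-20 J, E₂ = 1.3243·10^-20 J.
|ΔE| = |6.8593·10^-20 − 1.3243·10^-20| = 5.53·10^-20 J = 345 meV.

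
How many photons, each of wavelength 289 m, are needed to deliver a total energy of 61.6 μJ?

8.96·10^22 photons

Per-photon energy: E = 6.874·10^-28 J (from wavelength = 289 m).
N = E_total / E_photon = 6.16·10^-5 J / 6.874·10^-28 J = 8.96·10^22.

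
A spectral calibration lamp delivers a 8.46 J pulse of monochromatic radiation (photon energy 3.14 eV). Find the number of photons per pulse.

Per-photon energy: E = 5.031 × 10^-19 J (from energy = 3.14 eV).
N = E_total / E_photon = 8.46 J / 5.031 × 10^-19 J = 1.68 × 10^19.

1.68 × 10^19 photons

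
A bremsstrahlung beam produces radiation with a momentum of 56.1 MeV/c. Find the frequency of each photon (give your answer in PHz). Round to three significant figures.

Use h = 6.62607015e-34 J·s, c = 2.99792458e8 m/s, 1 eV = 1.602176634e-19 J.
First convert: p = 56.1 MeV/c = 2.9981e-20 kg·m/s.
For a photon f = pc/h, so f = 1.356e22 Hz.
Converting to PHz: f = 1.356e7 PHz ≈ 1.36e7 PHz.

1.36e7 PHz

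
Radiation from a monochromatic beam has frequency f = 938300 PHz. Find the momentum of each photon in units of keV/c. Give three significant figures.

Take h = 6.62607015 × 10^-34 J·s, c = 2.99792458 × 10^8 m/s, 1 eV = 1.602176634 × 10^-19 J.
First convert: f = 938300 PHz = 9.383 × 10^20 Hz.
For a photon p = hf/c, so p = 2.074 × 10^-21 kg·m/s.
Converting to keV/c: p = 3880 keV/c ≈ 3880 keV/c.

3880 keV/c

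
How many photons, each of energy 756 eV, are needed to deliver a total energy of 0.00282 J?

2.33 × 10^13 photons

Per-photon energy: E = 1.211 × 10^-16 J (from energy = 756 eV).
N = E_total / E_photon = 0.00282 J / 1.211 × 10^-16 J = 2.33 × 10^13.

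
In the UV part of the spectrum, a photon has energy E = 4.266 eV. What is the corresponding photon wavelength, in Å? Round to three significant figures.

Convert to SI: E = 4.266 eV = 6.8349 × 10^-19 J.
Apply λ = hc/E: λ = 2.906 × 10^-7 m.
Converting to Å: λ = 2906 Å ≈ 2910 Å.

2910 Å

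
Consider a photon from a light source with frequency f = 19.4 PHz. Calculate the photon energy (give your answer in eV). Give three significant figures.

Convert to SI: f = 19.4 PHz = 1.94 × 10^16 Hz.
The photon relation is E = hf, giving E = 1.285 × 10^-17 J.
Converting to eV: E = 80.23 eV ≈ 80.2 eV.

80.2 eV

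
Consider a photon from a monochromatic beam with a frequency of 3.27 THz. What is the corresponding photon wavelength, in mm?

(c = 2.99792458 × 10^8 m/s.)
Convert to SI: f = 3.27 THz = 3.27 × 10^12 Hz.
Since λ = c/f for a photon, λ = 9.168 × 10^-5 m.
Converting to mm: λ = 0.09168 mm ≈ 0.0917 mm.

0.0917 mm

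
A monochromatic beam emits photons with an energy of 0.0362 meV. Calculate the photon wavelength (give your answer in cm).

Use h = 6.62607015 × 10^-34 J·s, c = 2.99792458 × 10^8 m/s, 1 eV = 1.602176634 × 10^-19 J.
In SI units: E = 0.0362 meV = 5.7999 × 10^-24 J.
Apply λ = hc/E: λ = 0.03425 m.
Converting to cm: λ = 3.425 cm ≈ 3.42 cm.

3.42 cm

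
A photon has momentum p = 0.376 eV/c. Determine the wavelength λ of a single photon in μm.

3.30 μm

First convert: p = 0.376 eV/c = 2.0095e-28 kg·m/s.
Since λ = h/p for a photon, λ = 3.297e-6 m.
Converting to μm: λ = 3.297 μm ≈ 3.30 μm.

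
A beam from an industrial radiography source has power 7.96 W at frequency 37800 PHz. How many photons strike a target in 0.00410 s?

Total energy: E_total = P·t = 7.96 × 0.00410 = 0.03264 J.
Per-photon energy: E = 2.505 × 10^-14 J.
N = E_total / E_photon = 1.30 × 10^12.

1.30 × 10^12 photons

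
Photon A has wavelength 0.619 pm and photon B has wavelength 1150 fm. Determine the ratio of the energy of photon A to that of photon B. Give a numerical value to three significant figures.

E_A = 3.209 × 10^-13 J (from wavelength = 0.619 pm, via E = hc/λ).
E_B = 1.727 × 10^-13 J (from wavelength = 1150 fm, via E = hc/λ).
Ratio = 3.209 × 10^-13 / 1.727 × 10^-13 = 1.86.

1.86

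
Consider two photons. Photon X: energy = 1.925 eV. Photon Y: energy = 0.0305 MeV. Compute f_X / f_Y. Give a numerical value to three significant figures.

6.31 × 10^-5

f_X = 4.655 × 10^14 Hz (from energy = 1.925 eV, via f = E/h).
f_Y = 7.375 × 10^18 Hz (from energy = 0.0305 MeV, via f = E/h).
Ratio = 4.655 × 10^14 / 7.375 × 10^18 = 6.31 × 10^-5.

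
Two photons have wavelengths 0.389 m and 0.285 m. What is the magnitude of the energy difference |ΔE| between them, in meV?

Using E = hc/λ: E₁ = 5.107e-25 J, E₂ = 6.970e-25 J.
|ΔE| = |5.107e-25 − 6.970e-25| = 1.86e-25 J = 1.16e-3 meV.

1.16e-3 meV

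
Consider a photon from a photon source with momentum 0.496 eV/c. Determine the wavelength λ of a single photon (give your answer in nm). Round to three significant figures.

2500 nm

In SI units: p = 0.496 eV/c = 2.6508 × 10^-28 kg·m/s.
Apply λ = h/p: λ = 2.500 × 10^-6 m.
Converting to nm: λ = 2500 nm ≈ 2500 nm.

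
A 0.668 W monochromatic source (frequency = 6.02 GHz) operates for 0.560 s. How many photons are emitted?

Total energy: E_total = P·t = 0.668 × 0.560 = 0.3741 J.
Per-photon energy: E = 3.989 × 10^-24 J.
N = E_total / E_photon = 9.38 × 10^22.

9.38 × 10^22 photons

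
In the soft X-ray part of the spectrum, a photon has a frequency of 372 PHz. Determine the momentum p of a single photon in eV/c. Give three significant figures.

1540 eV/c

First convert: f = 372 PHz = 3.72·10^17 Hz.
Apply p = hf/c: p = 8.222·10^-25 kg·m/s.
Converting to eV/c: p = 1538 eV/c ≈ 1540 eV/c.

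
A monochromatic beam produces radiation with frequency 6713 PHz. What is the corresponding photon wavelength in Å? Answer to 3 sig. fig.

First convert: f = 6713 PHz = 6.713 × 10^18 Hz.
Since λ = c/f for a photon, λ = 4.466 × 10^-11 m.
Converting to Å: λ = 0.4466 Å ≈ 0.447 Å.

0.447 Å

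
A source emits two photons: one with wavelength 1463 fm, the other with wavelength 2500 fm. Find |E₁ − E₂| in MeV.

0.352 MeV

Using E = hc/λ: E₁ = 1.3578e-13 J, E₂ = 7.9458e-14 J.
|ΔE| = |1.3578e-13 − 7.9458e-14| = 5.63e-14 J = 0.352 MeV.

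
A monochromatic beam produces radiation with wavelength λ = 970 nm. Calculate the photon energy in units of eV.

Convert to SI: λ = 970 nm = 9.70e-7 m.
Apply E = hc/λ: E = 2.048e-19 J.
Converting to eV: E = 1.278 eV ≈ 1.28 eV.

1.28 eV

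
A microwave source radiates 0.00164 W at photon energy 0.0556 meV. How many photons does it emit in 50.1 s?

9.22 × 10^21 photons

Total energy: E_total = P·t = 0.00164 × 50.1 = 0.08216 J.
Per-photon energy: E = 8.908 × 10^-24 J.
N = E_total / E_photon = 9.22 × 10^21.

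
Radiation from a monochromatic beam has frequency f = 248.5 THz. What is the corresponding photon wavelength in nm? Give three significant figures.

Use c = 2.99792458e8 m/s.
First convert: f = 248.5 THz = 2.485e14 Hz.
Apply λ = c/f: λ = 1.206e-6 m.
Converting to nm: λ = 1206 nm ≈ 1210 nm.

1210 nm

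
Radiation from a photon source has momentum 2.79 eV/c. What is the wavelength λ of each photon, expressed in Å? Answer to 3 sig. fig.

4440 Å

(h = 6.62607015e-34 J·s, c = 2.99792458e8 m/s, 1 eV = 1.602176634e-19 J.)
In SI units: p = 2.79 eV/c = 1.4911e-27 kg·m/s.
Apply λ = h/p: λ = 4.444e-7 m.
Converting to Å: λ = 4444 Å ≈ 4440 Å.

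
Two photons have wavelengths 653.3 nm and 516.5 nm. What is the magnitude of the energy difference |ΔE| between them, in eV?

Using E = hc/λ: E₁ = 3.0406e-19 J, E₂ = 3.8460e-19 J.
|ΔE| = |3.0406e-19 − 3.8460e-19| = 8.05e-20 J = 0.503 eV.

0.503 eV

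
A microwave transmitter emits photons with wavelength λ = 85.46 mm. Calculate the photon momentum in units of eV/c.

Convert to SI: λ = 85.46 mm = 0.08546 m.
For a photon p = h/λ, so p = 7.753·10^-33 kg·m/s.
Converting to eV/c: p = 1.451·10^-5 eV/c ≈ 1.45·10^-5 eV/c.

1.45·10^-5 eV/c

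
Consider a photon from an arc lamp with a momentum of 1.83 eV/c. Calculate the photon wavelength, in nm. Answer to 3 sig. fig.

678 nm

First convert: p = 1.83 eV/c = 9.7800 × 10^-28 kg·m/s.
Since λ = h/p for a photon, λ = 6.775 × 10^-7 m.
Converting to nm: λ = 677.5 nm ≈ 678 nm.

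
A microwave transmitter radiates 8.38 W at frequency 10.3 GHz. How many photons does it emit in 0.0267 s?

Total energy: E_total = P·t = 8.38 × 0.0267 = 0.2237 J.
Per-photon energy: E = 6.825 × 10^-24 J.
N = E_total / E_photon = 3.28 × 10^22.

3.28 × 10^22 photons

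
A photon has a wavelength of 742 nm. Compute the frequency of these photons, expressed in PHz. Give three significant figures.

Take c = 2.99792458 × 10^8 m/s.
First convert: λ = 742 nm = 7.42 × 10^-7 m.
Since f = c/λ for a photon, f = 4.040 × 10^14 Hz.
Converting to PHz: f = 0.4040 PHz ≈ 0.404 PHz.

0.404 PHz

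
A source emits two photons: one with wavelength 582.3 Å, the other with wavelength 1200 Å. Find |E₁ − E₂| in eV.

Using E = hc/λ: E₁ = 3.4114 × 10^-18 J, E₂ = 1.6554 × 10^-18 J.
|ΔE| = |3.4114 × 10^-18 − 1.6554 × 10^-18| = 1.76 × 10^-18 J = 11.0 eV.

11.0 eV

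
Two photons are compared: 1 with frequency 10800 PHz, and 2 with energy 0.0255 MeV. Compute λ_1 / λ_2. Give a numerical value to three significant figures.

λ_1 = 2.776e-11 m (from frequency = 10800 PHz, via λ = c/f).
λ_2 = 4.862e-11 m (from energy = 0.0255 MeV, via λ = hc/E).
Ratio = 2.776e-11 / 4.862e-11 = 0.571.

0.571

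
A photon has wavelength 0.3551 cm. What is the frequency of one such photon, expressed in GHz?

(c = 2.99792458 × 10^8 m/s.)
First convert: λ = 0.3551 cm = 0.003551 m.
For a photon f = c/λ, so f = 8.442 × 10^10 Hz.
Converting to GHz: f = 84.42 GHz ≈ 84.4 GHz.

84.4 GHz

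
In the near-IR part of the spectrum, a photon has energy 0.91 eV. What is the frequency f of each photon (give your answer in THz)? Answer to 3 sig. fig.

Take h = 6.62607015 × 10^-34 J·s, 1 eV = 1.602176634 × 10^-19 J.
In SI units: E = 0.91 eV = 1.4580 × 10^-19 J.
Since f = E/h for a photon, f = 2.200 × 10^14 Hz.
Converting to THz: f = 220.0 THz ≈ 220 THz.

220 THz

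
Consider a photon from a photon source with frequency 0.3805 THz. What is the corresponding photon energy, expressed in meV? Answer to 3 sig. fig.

1.57 meV

Convert to SI: f = 0.3805 THz = 3.805 × 10^11 Hz.
The photon relation is E = hf, giving E = 2.521 × 10^-22 J.
Converting to meV: E = 1.574 meV ≈ 1.57 meV.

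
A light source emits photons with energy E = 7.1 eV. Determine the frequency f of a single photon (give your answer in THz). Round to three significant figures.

1720 THz

Use h = 6.62607015e-34 J·s, 1 eV = 1.602176634e-19 J.
In SI units: E = 7.1 eV = 1.1375e-18 J.
The photon relation is f = E/h, giving f = 1.717e15 Hz.
Converting to THz: f = 1717 THz ≈ 1720 THz.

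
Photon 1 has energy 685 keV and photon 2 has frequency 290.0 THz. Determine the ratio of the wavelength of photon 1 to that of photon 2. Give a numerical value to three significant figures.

λ_1 = 1.810e-12 m (from energy = 685 keV, via λ = hc/E).
λ_2 = 1.034e-6 m (from frequency = 290.0 THz, via λ = c/f).
Ratio = 1.810e-12 / 1.034e-6 = 1.75e-6.

1.75e-6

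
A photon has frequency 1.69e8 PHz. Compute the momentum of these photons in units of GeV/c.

0.699 GeV/c

In SI units: f = 1.69e8 PHz = 1.69e23 Hz.
Since p = hf/c for a photon, p = 3.735e-19 kg·m/s.
Converting to GeV/c: p = 0.6989 GeV/c ≈ 0.699 GeV/c.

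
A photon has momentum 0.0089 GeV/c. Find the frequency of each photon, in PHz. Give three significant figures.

(h = 6.62607015 × 10^-34 J·s, c = 2.99792458 × 10^8 m/s, 1 eV = 1.602176634 × 10^-19 J.)
First convert: p = 0.0089 GeV/c = 4.7564 × 10^-21 kg·m/s.
Since f = pc/h for a photon, f = 2.152 × 10^21 Hz.
Converting to PHz: f = 2.152 × 10^6 PHz ≈ 2.15 × 10^6 PHz.

2.15 × 10^6 PHz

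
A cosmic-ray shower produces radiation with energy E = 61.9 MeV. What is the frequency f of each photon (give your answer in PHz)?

Take h = 6.62607015 × 10^-34 J·s, 1 eV = 1.602176634 × 10^-19 J.
First convert: E = 61.9 MeV = 9.9175 × 10^-12 J.
Apply f = E/h: f = 1.497 × 10^22 Hz.
Converting to PHz: f = 1.497 × 10^7 PHz ≈ 1.50 × 10^7 PHz.

1.50 × 10^7 PHz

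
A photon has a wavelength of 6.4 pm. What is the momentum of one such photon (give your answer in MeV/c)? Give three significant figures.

0.194 MeV/c

Convert to SI: λ = 6.4 pm = 6.4 × 10^-12 m.
The photon relation is p = h/λ, giving p = 1.035 × 10^-22 kg·m/s.
Converting to MeV/c: p = 0.1937 MeV/c ≈ 0.194 MeV/c.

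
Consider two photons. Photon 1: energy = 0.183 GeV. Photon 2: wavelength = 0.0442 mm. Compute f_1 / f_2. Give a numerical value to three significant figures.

f_1 = 4.425e22 Hz (from energy = 0.183 GeV, via f = E/h).
f_2 = 6.783e12 Hz (from wavelength = 0.0442 mm, via f = c/λ).
Ratio = 4.425e22 / 6.783e12 = 6.52e9.

6.52e9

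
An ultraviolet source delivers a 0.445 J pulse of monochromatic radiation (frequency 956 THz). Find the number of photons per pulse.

Per-photon energy: E = 6.335 × 10^-19 J (from frequency = 956 THz).
N = E_total / E_photon = 0.445 J / 6.335 × 10^-19 J = 7.02 × 10^17.

7.02 × 10^17 photons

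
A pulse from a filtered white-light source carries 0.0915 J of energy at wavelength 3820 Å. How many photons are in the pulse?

1.76 × 10^17 photons

Per-photon energy: E = 5.200 × 10^-19 J (from wavelength = 3820 Å).
N = E_total / E_photon = 0.0915 J / 5.200 × 10^-19 J = 1.76 × 10^17.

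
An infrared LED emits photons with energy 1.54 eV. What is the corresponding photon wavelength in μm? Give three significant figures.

0.805 μm

In SI units: E = 1.54 eV = 2.4674e-19 J.
For a photon λ = hc/E, so λ = 8.051e-7 m.
Converting to μm: λ = 0.8051 μm ≈ 0.805 μm.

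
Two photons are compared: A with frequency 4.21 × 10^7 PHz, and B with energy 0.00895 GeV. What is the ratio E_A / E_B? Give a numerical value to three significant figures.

E_A = 2.790 × 10^-11 J (from frequency = 4.21 × 10^7 PHz, via E = hf).
E_B = 1.434 × 10^-12 J (from energy = 0.00895 GeV, via E given directly).
Ratio = 2.790 × 10^-11 / 1.434 × 10^-12 = 19.5.

19.5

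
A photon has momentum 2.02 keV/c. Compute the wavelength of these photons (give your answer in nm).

0.614 nm

Use h = 6.62607015e-34 J·s, c = 2.99792458e8 m/s, 1 eV = 1.602176634e-19 J.
Convert to SI: p = 2.02 keV/c = 1.0795e-24 kg·m/s.
For a photon λ = h/p, so λ = 6.138e-10 m.
Converting to nm: λ = 0.6138 nm ≈ 0.614 nm.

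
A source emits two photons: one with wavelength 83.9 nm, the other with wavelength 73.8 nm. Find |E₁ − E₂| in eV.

2.02 eV

Using E = hc/λ: E₁ = 2.368e-18 J, E₂ = 2.692e-18 J.
|ΔE| = |2.368e-18 − 2.692e-18| = 3.24e-19 J = 2.02 eV.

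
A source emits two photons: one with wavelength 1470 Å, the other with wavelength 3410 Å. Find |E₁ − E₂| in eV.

4.80 eV

Using E = hc/λ: E₁ = 1.351e-18 J, E₂ = 5.825e-19 J.
|ΔE| = |1.351e-18 − 5.825e-19| = 7.69e-19 J = 4.80 eV.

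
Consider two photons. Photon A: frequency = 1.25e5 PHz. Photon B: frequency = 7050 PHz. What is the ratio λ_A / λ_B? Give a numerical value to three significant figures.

λ_A = 2.398e-12 m (from frequency = 1.25e5 PHz, via λ = c/f).
λ_B = 4.252e-11 m (from frequency = 7050 PHz, via λ = c/f).
Ratio = 2.398e-12 / 4.252e-11 = 0.0564.

0.0564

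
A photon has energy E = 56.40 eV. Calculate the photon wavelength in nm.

22.0 nm

Use h = 6.62607015e-34 J·s, c = 2.99792458e8 m/s, 1 eV = 1.602176634e-19 J.
First convert: E = 56.40 eV = 9.0363e-18 J.
The photon relation is λ = hc/E, giving λ = 2.198e-8 m.
Converting to nm: λ = 21.98 nm ≈ 22.0 nm.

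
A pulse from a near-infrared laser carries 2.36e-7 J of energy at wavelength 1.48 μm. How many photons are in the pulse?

1.76e12 photons

Per-photon energy: E = 1.342e-19 J (from wavelength = 1.48 μm).
N = E_total / E_photon = 2.36e-7 J / 1.342e-19 J = 1.76e12.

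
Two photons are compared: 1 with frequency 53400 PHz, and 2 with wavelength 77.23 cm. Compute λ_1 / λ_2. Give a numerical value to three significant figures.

λ_1 = 5.614 × 10^-12 m (from frequency = 53400 PHz, via λ = c/f).
λ_2 = 0.7723 m (from wavelength = 77.23 cm, via λ given directly).
Ratio = 5.614 × 10^-12 / 0.7723 = 7.27 × 10^-12.

7.27 × 10^-12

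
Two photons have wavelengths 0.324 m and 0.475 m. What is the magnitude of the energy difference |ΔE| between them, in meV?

Using E = hc/λ: E₁ = 6.131e-25 J, E₂ = 4.182e-25 J.
|ΔE| = |6.131e-25 − 4.182e-25| = 1.95e-25 J = 1.22e-3 meV.

1.22e-3 meV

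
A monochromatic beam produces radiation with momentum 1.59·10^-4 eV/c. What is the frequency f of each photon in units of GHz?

38.4 GHz

Use h = 6.62607015·10^-34 J·s, c = 2.99792458·10^8 m/s, 1 eV = 1.602176634·10^-19 J.
Convert to SI: p = 1.59·10^-4 eV/c = 8.4974·10^-32 kg·m/s.
Since f = pc/h for a photon, f = 3.845·10^10 Hz.
Converting to GHz: f = 38.45 GHz ≈ 38.4 GHz.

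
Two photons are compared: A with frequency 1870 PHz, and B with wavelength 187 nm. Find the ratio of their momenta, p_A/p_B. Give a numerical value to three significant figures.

p_A = 4.133e-24 kg·m/s (from frequency = 1870 PHz, via p = hf/c).
p_B = 3.543e-27 kg·m/s (from wavelength = 187 nm, via p = h/λ).
Ratio = 4.133e-24 / 3.543e-27 = 1170.

1170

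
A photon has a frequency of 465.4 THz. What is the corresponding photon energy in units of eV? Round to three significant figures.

1.92 eV

In SI units: f = 465.4 THz = 4.654e14 Hz.
Apply E = hf: E = 3.084e-19 J.
Converting to eV: E = 1.925 eV ≈ 1.92 eV.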